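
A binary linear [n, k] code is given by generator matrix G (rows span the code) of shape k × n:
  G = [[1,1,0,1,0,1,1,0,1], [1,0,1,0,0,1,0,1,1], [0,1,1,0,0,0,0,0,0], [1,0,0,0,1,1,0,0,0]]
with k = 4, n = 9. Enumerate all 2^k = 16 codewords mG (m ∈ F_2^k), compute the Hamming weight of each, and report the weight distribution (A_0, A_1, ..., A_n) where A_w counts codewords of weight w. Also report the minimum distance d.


Weight distribution: A_0 = 1, A_2 = 1, A_3 = 2, A_4 = 2, A_5 = 6, A_6 = 3, A_8 = 1. Minimum distance d = 2.

Enumerate all 2^4 = 16 messages m ∈ F_2^4.
For each, compute codeword c = mG in F_2^9, then tally its weight.
  m = 0000 → c = 000000000, weight = 0.
  m = 1000 → c = 110101101, weight = 6.
  m = 0100 → c = 101001011, weight = 5.
  m = 1100 → c = 011100110, weight = 5.
  m = 0010 → c = 011000000, weight = 2.
  m = 1010 → c = 101101101, weight = 6.
  m = 0110 → c = 110001011, weight = 5.
  m = 1110 → c = 000100110, weight = 3.
  m = 0001 → c = 100011000, weight = 3.
  m = 1001 → c = 010110101, weight = 5.
  m = 0101 → c = 001010011, weight = 4.
  m = 1101 → c = 111111110, weight = 8.
  m = 0011 → c = 111011000, weight = 5.
  m = 1011 → c = 001110101, weight = 5.
  m = 0111 → c = 010010011, weight = 4.
  m = 1111 → c = 100111110, weight = 6.
Tally weights:
  weight 0: 1 codewords.
  weight 2: 1 codewords.
  weight 3: 2 codewords.
  weight 4: 2 codewords.
  weight 5: 6 codewords.
  weight 6: 3 codewords.
  weight 8: 1 codewords.
Minimum distance d = smallest w > 0 with A_w > 0 = 2.
Sanity: Σ A_w = 16 = 2^4 = 16 ✓.


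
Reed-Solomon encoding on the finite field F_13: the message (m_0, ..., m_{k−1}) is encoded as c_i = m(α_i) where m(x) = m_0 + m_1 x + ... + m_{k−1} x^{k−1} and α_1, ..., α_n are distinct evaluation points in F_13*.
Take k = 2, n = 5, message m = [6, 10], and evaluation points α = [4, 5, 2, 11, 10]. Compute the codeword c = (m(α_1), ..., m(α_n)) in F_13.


c = [7, 4, 0, 12, 2]

Message polynomial: m(x) = 6 + 10·x (mod 13).
For each evaluation point α_i, compute m(α_i) mod 13:
  α_1 = 4: Horner steps 10 → 7, so m(4) = 7.
  α_2 = 5: Horner steps 10 → 4, so m(5) = 4.
  α_3 = 2: Horner steps 10 → 0, so m(2) = 0.
  α_4 = 11: Horner steps 10 → 12, so m(11) = 12.
  α_5 = 10: Horner steps 10 → 2, so m(10) = 2.
Codeword c = [7, 4, 0, 12, 2] ∈ F_13^5.


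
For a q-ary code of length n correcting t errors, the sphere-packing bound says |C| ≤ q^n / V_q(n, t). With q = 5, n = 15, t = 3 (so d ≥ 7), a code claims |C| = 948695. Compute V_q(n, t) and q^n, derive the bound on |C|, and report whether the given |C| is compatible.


V_q(n, t) = 30861, q^n = 30517578125, Hamming bound = 988871, |C| = 948695 ≤ bound (satisfied).

Step 1: Compute V_q(n, t) = Σ_{j=0}^3 C(n, j) (q−1)^j.
  j = 0: C(15,0)·(4)^0 = 1·1 = 1.
  j = 1: C(15,1)·(4)^1 = 15·4 = 60.
  j = 2: C(15,2)·(4)^2 = 105·16 = 1680.
  j = 3: C(15,3)·(4)^3 = 455·64 = 29120.
  V_q(n, t) = 1 + 60 + 1680 + 29120 = 30861.
Step 2: q^n = 5^15 = 30517578125.
Step 3: Hamming bound ⌊q^n / V_q(n,t)⌋ = ⌊30517578125/30861⌋ = 988871.
Step 4: Compare |C| = 948695 to 988871: satisfied.
The claimed |C| lies below the Hamming bound.


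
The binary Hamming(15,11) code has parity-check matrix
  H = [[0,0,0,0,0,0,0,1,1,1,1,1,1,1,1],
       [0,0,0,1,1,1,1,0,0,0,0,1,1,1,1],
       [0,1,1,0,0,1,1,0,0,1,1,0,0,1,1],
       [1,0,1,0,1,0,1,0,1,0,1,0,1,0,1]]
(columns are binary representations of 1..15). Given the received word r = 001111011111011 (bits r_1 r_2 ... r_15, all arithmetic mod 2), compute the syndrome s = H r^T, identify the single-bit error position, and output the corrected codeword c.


s = (1, 0, 0, 1)^T, error position = 9, corrected codeword c = 001111010111011

Compute s = H r^T mod 2 one row at a time:
  s_1 = 1 + 1 + 1 + 1 + 1 + 0 + 1 + 1 = 7 ≡ 1 (mod 2).
  s_2 = 1 + 1 + 1 + 0 + 1 + 0 + 1 + 1 = 6 ≡ 0 (mod 2).
  s_3 = 0 + 1 + 1 + 0 + 1 + 1 + 1 + 1 = 6 ≡ 0 (mod 2).
  s_4 = 0 + 1 + 1 + 0 + 1 + 1 + 0 + 1 = 5 ≡ 1 (mod 2).
s = (1, 0, 0, 1)^T — this equals column 9 of H (binary 1001), so error is at position 9.
Correct: flip bit 9 of r = 001111011111011 to get c = 001111010111011.


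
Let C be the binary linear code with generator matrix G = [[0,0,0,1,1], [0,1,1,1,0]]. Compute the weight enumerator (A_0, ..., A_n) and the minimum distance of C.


Weight distribution: A_0 = 1, A_2 = 1, A_3 = 2. Minimum distance d = 2.

Enumerate all 2^2 = 4 messages m ∈ F_2^2.
For each, compute codeword c = mG in F_2^5, then tally its weight.
  m = 00 → c = 00000, weight = 0.
  m = 10 → c = 00011, weight = 2.
  m = 01 → c = 01110, weight = 3.
  m = 11 → c = 01101, weight = 3.
Tally weights:
  weight 0: 1 codewords.
  weight 2: 1 codewords.
  weight 3: 2 codewords.
Minimum distance d = smallest w > 0 with A_w > 0 = 2.
Sanity: Σ A_w = 4 = 2^2 = 4 ✓.


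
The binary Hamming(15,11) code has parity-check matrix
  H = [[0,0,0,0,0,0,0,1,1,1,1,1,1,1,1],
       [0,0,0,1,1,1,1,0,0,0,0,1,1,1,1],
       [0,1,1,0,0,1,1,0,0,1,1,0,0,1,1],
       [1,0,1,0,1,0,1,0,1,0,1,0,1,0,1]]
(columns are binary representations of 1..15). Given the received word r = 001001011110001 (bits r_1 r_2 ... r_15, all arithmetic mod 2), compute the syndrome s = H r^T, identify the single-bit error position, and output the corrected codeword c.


s = (1, 0, 1, 0)^T, error position = 10, corrected codeword c = 001001011010001

Compute s = H r^T mod 2 one row at a time:
  s_1 = 1 + 1 + 1 + 1 + 0 + 0 + 0 + 1 = 5 ≡ 1 (mod 2).
  s_2 = 0 + 0 + 1 + 0 + 0 + 0 + 0 + 1 = 2 ≡ 0 (mod 2).
  s_3 = 0 + 1 + 1 + 0 + 1 + 1 + 0 + 1 = 5 ≡ 1 (mod 2).
  s_4 = 0 + 1 + 0 + 0 + 1 + 1 + 0 + 1 = 4 ≡ 0 (mod 2).
s = (1, 0, 1, 0)^T — this equals column 10 of H (binary 1010), so error is at position 10.
Correct: flip bit 10 of r = 001001011110001 to get c = 001001011010001.


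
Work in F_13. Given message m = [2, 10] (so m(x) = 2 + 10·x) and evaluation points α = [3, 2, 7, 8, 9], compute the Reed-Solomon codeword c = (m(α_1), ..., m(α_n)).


c = [6, 9, 7, 4, 1]

Message polynomial: m(x) = 2 + 10·x (mod 13).
For each evaluation point α_i, compute m(α_i) mod 13:
  α_1 = 3: Horner steps 10 → 6, so m(3) = 6.
  α_2 = 2: Horner steps 10 → 9, so m(2) = 9.
  α_3 = 7: Horner steps 10 → 7, so m(7) = 7.
  α_4 = 8: Horner steps 10 → 4, so m(8) = 4.
  α_5 = 9: Horner steps 10 → 1, so m(9) = 1.
Codeword c = [6, 9, 7, 4, 1] ∈ F_13^5.


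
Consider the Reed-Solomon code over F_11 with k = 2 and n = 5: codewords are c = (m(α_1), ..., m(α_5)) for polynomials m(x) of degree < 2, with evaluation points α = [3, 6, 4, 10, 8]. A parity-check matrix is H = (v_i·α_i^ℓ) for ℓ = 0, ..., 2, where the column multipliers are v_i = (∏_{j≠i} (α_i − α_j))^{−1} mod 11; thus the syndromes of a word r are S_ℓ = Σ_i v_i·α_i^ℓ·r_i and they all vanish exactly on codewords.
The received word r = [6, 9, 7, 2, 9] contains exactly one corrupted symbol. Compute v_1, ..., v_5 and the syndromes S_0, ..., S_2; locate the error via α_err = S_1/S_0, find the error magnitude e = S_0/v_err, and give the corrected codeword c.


S = (8, 9, 6), error at position 5, error magnitude e = 9, c = [6, 9, 7, 2, 0].

Step 1: column multipliers v_i = (∏_{j≠i}(α_i − α_j))^{−1} mod 11.
  i = 1 (α = 3): (3−6)(3−4)(3−10)(3−8) = (−3)·(−1)·(−7)·(−5) = 105 ≡ 6, so v_1 = 6^{−1} = 2 (mod 11).
  i = 2 (α = 6): (6−3)(6−4)(6−10)(6−8) = 3·2·(−4)·(−2) = 48 ≡ 4, so v_2 = 4^{−1} = 3 (mod 11).
  i = 3 (α = 4): (4−3)(4−6)(4−10)(4−8) = 1·(−2)·(−6)·(−4) = −48 ≡ 7, so v_3 = 7^{−1} = 8 (mod 11).
  i = 4 (α = 10): (10−3)(10−6)(10−4)(10−8) = 7·4·6·2 = 336 ≡ 6, so v_4 = 6^{−1} = 2 (mod 11).
  i = 5 (α = 8): (8−3)(8−6)(8−4)(8−10) = 5·2·4·(−2) = −80 ≡ 8, so v_5 = 8^{−1} = 7 (mod 11).
  v = [2, 3, 8, 2, 7].
Step 2: syndromes of r = [6, 9, 7, 2, 9] (all sums mod 11).
  S_0 = Σ v_i r_i = 2·6 + 3·9 + 8·7 + 2·2 + 7·9 = 162 ≡ 8.
  S_1 = Σ v_i α_i r_i = 2·3·6 + 3·6·9 + 8·4·7 + 2·10·2 + 7·8·9 = 966 ≡ 9.
  α_i^2 mod 11 = [9, 3, 5, 1, 9].
  S_2 = Σ v_i α_i^2 r_i = 2·9·6 + 3·3·9 + 8·5·7 + 2·1·2 + 7·9·9 = 1040 ≡ 6.
  S = (8, 9, 6) ≠ 0, so r is not a codeword (an error is present).
Step 3: locate the error. For a single error e at position i, S_ℓ = v_i·e·α_i^ℓ, so α_err = S_1/S_0.
  S_0^{−1} = 8^{−1} = 7 (mod 11), so α_err = 9·7 = 63 ≡ 8 = α_5. Error position i = 5.
  Consistency check: S_2/S_1 = 6·5 = 30 ≡ 8 = α_err ✓ (single-error assumption holds).
Step 4: error magnitude e = S_0/v_5 = S_0·∏_{j≠5}(α_5 − α_j) = 8·8 = 64 ≡ 9 (mod 11).
Step 5: correct position 5: c_5 = r_5 − e = 9 − 9 ≡ 0 (mod 11). Hence c = [6, 9, 7, 2, 0].
  Check: interpolating c through the α_i gives m(x) = 3 + 1·x (degree < 2) with m(α_i) = c_i for every i, so c is indeed a codeword.


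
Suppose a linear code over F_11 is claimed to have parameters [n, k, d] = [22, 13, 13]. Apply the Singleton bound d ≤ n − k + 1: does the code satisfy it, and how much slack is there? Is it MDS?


Singleton RHS = n − k + 1 = 10, slack = -3, bound violated (no such code; not MDS).

Singleton bound: d ≤ n − k + 1.
Here n = 22, k = 13, so n − k + 1 = 10.
Given d = 13, check d ≤ 10: NO.
Slack = (n − k + 1) − d = -3.
The slack is negative: d = 13 exceeds n − k + 1 = 10 by 3, so the Singleton bound is violated and no linear [22, 13, 13]_11 code can exist. In particular it is not MDS (MDS requires d = n − k + 1 exactly).
Description: the claimed parameters are [22, 13, 13]_11; such a code would be impossible (violates the Singleton bound).


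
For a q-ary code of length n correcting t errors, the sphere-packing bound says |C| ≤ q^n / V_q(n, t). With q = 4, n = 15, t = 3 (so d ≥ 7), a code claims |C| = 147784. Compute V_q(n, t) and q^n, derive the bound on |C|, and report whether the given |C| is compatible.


V_q(n, t) = 13276, q^n = 1073741824, Hamming bound = 80878, |C| = 147784 > bound (violated).

Step 1: Compute V_q(n, t) = Σ_{j=0}^3 C(n, j) (q−1)^j.
  j = 0: C(15,0)·(3)^0 = 1·1 = 1.
  j = 1: C(15,1)·(3)^1 = 15·3 = 45.
  j = 2: C(15,2)·(3)^2 = 105·9 = 945.
  j = 3: C(15,3)·(3)^3 = 455·27 = 12285.
  V_q(n, t) = 1 + 45 + 945 + 12285 = 13276.
Step 2: q^n = 4^15 = 1073741824.
Step 3: Hamming bound ⌊q^n / V_q(n,t)⌋ = ⌊1073741824/13276⌋ = 80878.
Step 4: Compare |C| = 147784 to 80878: violated.
The claimed |C| lies above the Hamming bound, so no 4-ary code of length 15 with d ≥ 7 can have 147784 codewords.


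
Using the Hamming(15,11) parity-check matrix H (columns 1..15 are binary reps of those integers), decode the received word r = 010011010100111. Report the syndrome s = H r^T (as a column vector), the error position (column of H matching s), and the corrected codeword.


s = (1, 1, 1, 1)^T, error position = 15, corrected codeword c = 010011010100110

Compute s = H r^T mod 2 one row at a time:
  s_1 = 1 + 0 + 1 + 0 + 0 + 1 + 1 + 1 = 5 ≡ 1 (mod 2).
  s_2 = 0 + 1 + 1 + 0 + 0 + 1 + 1 + 1 = 5 ≡ 1 (mod 2).
  s_3 = 1 + 0 + 1 + 0 + 1 + 0 + 1 + 1 = 5 ≡ 1 (mod 2).
  s_4 = 0 + 0 + 1 + 0 + 0 + 0 + 1 + 1 = 3 ≡ 1 (mod 2).
s = (1, 1, 1, 1)^T — this equals column 15 of H (binary 1111), so error is at position 15.
Correct: flip bit 15 of r = 010011010100111 to get c = 010011010100110.


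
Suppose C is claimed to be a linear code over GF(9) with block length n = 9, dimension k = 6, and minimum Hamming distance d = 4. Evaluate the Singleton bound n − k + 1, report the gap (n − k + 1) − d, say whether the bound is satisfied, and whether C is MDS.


Singleton RHS = n − k + 1 = 4, slack = 0, bound satisfied, MDS.

Singleton bound: d ≤ n − k + 1.
Here n = 9, k = 6, so n − k + 1 = 4.
Given d = 4, check d ≤ 4: YES.
Slack = (n − k + 1) − d = 0.
The code is MDS (slack = 0).
Description: the claimed parameters are [9, 6, 4]_9; such a code would be MDS (meets Singleton bound).


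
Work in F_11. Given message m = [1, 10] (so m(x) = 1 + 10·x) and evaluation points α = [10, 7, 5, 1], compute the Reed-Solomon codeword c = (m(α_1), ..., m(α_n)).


c = [2, 5, 7, 0]

Message polynomial: m(x) = 1 + 10·x (mod 11).
For each evaluation point α_i, compute m(α_i) mod 11:
  α_1 = 10: Horner steps 10 → 2, so m(10) = 2.
  α_2 = 7: Horner steps 10 → 5, so m(7) = 5.
  α_3 = 5: Horner steps 10 → 7, so m(5) = 7.
  α_4 = 1: Horner steps 10 → 0, so m(1) = 0.
Codeword c = [2, 5, 7, 0] ∈ F_11^4.


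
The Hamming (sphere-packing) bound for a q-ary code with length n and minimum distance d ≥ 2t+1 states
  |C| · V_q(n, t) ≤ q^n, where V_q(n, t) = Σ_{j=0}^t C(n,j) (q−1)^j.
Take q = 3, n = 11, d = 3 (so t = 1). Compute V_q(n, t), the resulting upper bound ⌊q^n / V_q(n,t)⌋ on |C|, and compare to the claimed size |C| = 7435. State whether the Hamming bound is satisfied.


V_q(n, t) = 23, q^n = 177147, Hamming bound = 7702, |C| = 7435 ≤ bound (satisfied).

Step 1: Compute V_q(n, t) = Σ_{j=0}^1 C(n, j) (q−1)^j.
  j = 0: C(11,0)·(2)^0 = 1·1 = 1.
  j = 1: C(11,1)·(2)^1 = 11·2 = 22.
  V_q(n, t) = 1 + 22 = 23.
Step 2: q^n = 3^11 = 177147.
Step 3: Hamming bound ⌊q^n / V_q(n,t)⌋ = ⌊177147/23⌋ = 7702.
Step 4: Compare |C| = 7435 to 7702: satisfied.
The claimed |C| lies below the Hamming bound.


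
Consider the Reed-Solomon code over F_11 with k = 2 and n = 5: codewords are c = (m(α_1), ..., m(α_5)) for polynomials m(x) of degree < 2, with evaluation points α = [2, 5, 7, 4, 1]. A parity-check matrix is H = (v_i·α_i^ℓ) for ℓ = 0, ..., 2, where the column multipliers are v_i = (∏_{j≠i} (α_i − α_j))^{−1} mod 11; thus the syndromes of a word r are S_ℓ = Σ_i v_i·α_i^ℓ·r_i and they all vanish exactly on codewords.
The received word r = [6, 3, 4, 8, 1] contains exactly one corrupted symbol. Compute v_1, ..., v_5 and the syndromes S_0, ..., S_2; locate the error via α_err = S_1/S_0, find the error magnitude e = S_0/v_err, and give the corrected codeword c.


S = (7, 3, 6), error at position 1, error magnitude e = 10, c = [7, 3, 4, 8, 1].

Step 1: column multipliers v_i = (∏_{j≠i}(α_i − α_j))^{−1} mod 11.
  i = 1 (α = 2): (2−5)(2−7)(2−4)(2−1) = (−3)·(−5)·(−2)·1 = −30 ≡ 3, so v_1 = 3^{−1} = 4 (mod 11).
  i = 2 (α = 5): (5−2)(5−7)(5−4)(5−1) = 3·(−2)·1·4 = −24 ≡ 9, so v_2 = 9^{−1} = 5 (mod 11).
  i = 3 (α = 7): (7−2)(7−5)(7−4)(7−1) = 5·2·3·6 = 180 ≡ 4, so v_3 = 4^{−1} = 3 (mod 11).
  i = 4 (α = 4): (4−2)(4−5)(4−7)(4−1) = 2·(−1)·(−3)·3 = 18 ≡ 7, so v_4 = 7^{−1} = 8 (mod 11).
  i = 5 (α = 1): (1−2)(1−5)(1−7)(1−4) = (−1)·(−4)·(−6)·(−3) = 72 ≡ 6, so v_5 = 6^{−1} = 2 (mod 11).
  v = [4, 5, 3, 8, 2].
Step 2: syndromes of r = [6, 3, 4, 8, 1] (all sums mod 11).
  S_0 = Σ v_i r_i = 4·6 + 5·3 + 3·4 + 8·8 + 2·1 = 117 ≡ 7.
  S_1 = Σ v_i α_i r_i = 4·2·6 + 5·5·3 + 3·7·4 + 8·4·8 + 2·1·1 = 465 ≡ 3.
  α_i^2 mod 11 = [4, 3, 5, 5, 1].
  S_2 = Σ v_i α_i^2 r_i = 4·4·6 + 5·3·3 + 3·5·4 + 8·5·8 + 2·1·1 = 523 ≡ 6.
  S = (7, 3, 6) ≠ 0, so r is not a codeword (an error is present).
Step 3: locate the error. For a single error e at position i, S_ℓ = v_i·e·α_i^ℓ, so α_err = S_1/S_0.
  S_0^{−1} = 7^{−1} = 8 (mod 11), so α_err = 3·8 = 24 ≡ 2 = α_1. Error position i = 1.
  Consistency check: S_2/S_1 = 6·4 = 24 ≡ 2 = α_err ✓ (single-error assumption holds).
Step 4: error magnitude e = S_0/v_1 = S_0·∏_{j≠1}(α_1 − α_j) = 7·3 = 21 ≡ 10 (mod 11).
Step 5: correct position 1: c_1 = r_1 − e = 6 − 10 ≡ 7 (mod 11). Hence c = [7, 3, 4, 8, 1].
  Check: interpolating c through the α_i gives m(x) = 6 + 6·x (degree < 2) with m(α_i) = c_i for every i, so c is indeed a codeword.


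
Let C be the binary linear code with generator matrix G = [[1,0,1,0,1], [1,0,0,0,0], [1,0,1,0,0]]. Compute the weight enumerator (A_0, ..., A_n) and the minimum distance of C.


Weight distribution: A_0 = 1, A_1 = 3, A_2 = 3, A_3 = 1. Minimum distance d = 1.

Enumerate all 2^3 = 8 messages m ∈ F_2^3.
For each, compute codeword c = mG in F_2^5, then tally its weight.
  m = 000 → c = 00000, weight = 0.
  m = 100 → c = 10101, weight = 3.
  m = 010 → c = 10000, weight = 1.
  m = 110 → c = 00101, weight = 2.
  m = 001 → c = 10100, weight = 2.
  m = 101 → c = 00001, weight = 1.
  m = 011 → c = 00100, weight = 1.
  m = 111 → c = 10001, weight = 2.
Tally weights:
  weight 0: 1 codewords.
  weight 1: 3 codewords.
  weight 2: 3 codewords.
  weight 3: 1 codewords.
Minimum distance d = smallest w > 0 with A_w > 0 = 1.
Sanity: Σ A_w = 8 = 2^3 = 8 ✓.


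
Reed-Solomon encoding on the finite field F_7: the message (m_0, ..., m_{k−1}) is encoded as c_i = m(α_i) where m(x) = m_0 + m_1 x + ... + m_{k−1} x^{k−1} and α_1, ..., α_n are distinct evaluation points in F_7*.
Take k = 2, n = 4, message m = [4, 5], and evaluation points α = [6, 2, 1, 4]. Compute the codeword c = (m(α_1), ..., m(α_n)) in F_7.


c = [6, 0, 2, 3]

Message polynomial: m(x) = 4 + 5·x (mod 7).
For each evaluation point α_i, compute m(α_i) mod 7:
  α_1 = 6: Horner steps 5 → 6, so m(6) = 6.
  α_2 = 2: Horner steps 5 → 0, so m(2) = 0.
  α_3 = 1: Horner steps 5 → 2, so m(1) = 2.
  α_4 = 4: Horner steps 5 → 3, so m(4) = 3.
Codeword c = [6, 0, 2, 3] ∈ F_7^4.


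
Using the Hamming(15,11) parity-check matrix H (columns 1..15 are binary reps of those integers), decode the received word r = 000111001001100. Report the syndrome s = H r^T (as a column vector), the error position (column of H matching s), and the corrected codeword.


s = (1, 1, 1, 1)^T, error position = 15, corrected codeword c = 000111001001101

Compute s = H r^T mod 2 one row at a time:
  s_1 = 0 + 1 + 0 + 0 + 1 + 1 + 0 + 0 = 3 ≡ 1 (mod 2).
  s_2 = 1 + 1 + 1 + 0 + 1 + 1 + 0 + 0 = 5 ≡ 1 (mod 2).
  s_3 = 0 + 0 + 1 + 0 + 0 + 0 + 0 + 0 = 1 ≡ 1 (mod 2).
  s_4 = 0 + 0 + 1 + 0 + 1 + 0 + 1 + 0 = 3 ≡ 1 (mod 2).
s = (1, 1, 1, 1)^T — this equals column 15 of H (binary 1111), so error is at position 15.
Correct: flip bit 15 of r = 000111001001100 to get c = 000111001001101.


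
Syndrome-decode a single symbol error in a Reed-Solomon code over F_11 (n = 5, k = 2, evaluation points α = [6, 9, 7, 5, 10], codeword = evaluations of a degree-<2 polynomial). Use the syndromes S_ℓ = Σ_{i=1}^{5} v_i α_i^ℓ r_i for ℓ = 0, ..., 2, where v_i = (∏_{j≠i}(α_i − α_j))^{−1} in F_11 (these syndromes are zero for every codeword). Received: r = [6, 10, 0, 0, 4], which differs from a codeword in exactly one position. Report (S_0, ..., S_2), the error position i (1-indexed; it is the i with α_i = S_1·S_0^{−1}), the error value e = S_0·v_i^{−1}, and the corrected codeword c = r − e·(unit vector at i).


S = (3, 4, 9), error at position 4, error magnitude e = 10, c = [6, 10, 0, 1, 4].

Step 1: column multipliers v_i = (∏_{j≠i}(α_i − α_j))^{−1} mod 11.
  i = 1 (α = 6): (6−9)(6−7)(6−5)(6−10) = (−3)·(−1)·1·(−4) = −12 ≡ 10, so v_1 = 10^{−1} = 10 (mod 11).
  i = 2 (α = 9): (9−6)(9−7)(9−5)(9−10) = 3·2·4·(−1) = −24 ≡ 9, so v_2 = 9^{−1} = 5 (mod 11).
  i = 3 (α = 7): (7−6)(7−9)(7−5)(7−10) = 1·(−2)·2·(−3) = 12 ≡ 1, so v_3 = 1^{−1} = 1 (mod 11).
  i = 4 (α = 5): (5−6)(5−9)(5−7)(5−10) = (−1)·(−4)·(−2)·(−5) = 40 ≡ 7, so v_4 = 7^{−1} = 8 (mod 11).
  i = 5 (α = 10): (10−6)(10−9)(10−7)(10−5) = 4·1·3·5 = 60 ≡ 5, so v_5 = 5^{−1} = 9 (mod 11).
  v = [10, 5, 1, 8, 9].
Step 2: syndromes of r = [6, 10, 0, 0, 4] (all sums mod 11).
  S_0 = Σ v_i r_i = 10·6 + 5·10 + 1·0 + 8·0 + 9·4 = 146 ≡ 3.
  S_1 = Σ v_i α_i r_i = 10·6·6 + 5·9·10 + 1·7·0 + 8·5·0 + 9·10·4 = 1170 ≡ 4.
  α_i^2 mod 11 = [3, 4, 5, 3, 1].
  S_2 = Σ v_i α_i^2 r_i = 10·3·6 + 5·4·10 + 1·5·0 + 8·3·0 + 9·1·4 = 416 ≡ 9.
  S = (3, 4, 9) ≠ 0, so r is not a codeword (an error is present).
Step 3: locate the error. For a single error e at position i, S_ℓ = v_i·e·α_i^ℓ, so α_err = S_1/S_0.
  S_0^{−1} = 3^{−1} = 4 (mod 11), so α_err = 4·4 = 16 ≡ 5 = α_4. Error position i = 4.
  Consistency check: S_2/S_1 = 9·3 = 27 ≡ 5 = α_err ✓ (single-error assumption holds).
Step 4: error magnitude e = S_0/v_4 = S_0·∏_{j≠4}(α_4 − α_j) = 3·7 = 21 ≡ 10 (mod 11).
Step 5: correct position 4: c_4 = r_4 − e = 0 − 10 ≡ 1 (mod 11). Hence c = [6, 10, 0, 1, 4].
  Check: interpolating c through the α_i gives m(x) = 9 + 5·x (degree < 2) with m(α_i) = c_i for every i, so c is indeed a codeword.


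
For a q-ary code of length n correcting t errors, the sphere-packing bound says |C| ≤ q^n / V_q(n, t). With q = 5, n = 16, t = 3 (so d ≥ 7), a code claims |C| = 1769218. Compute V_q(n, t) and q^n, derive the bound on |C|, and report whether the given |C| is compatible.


V_q(n, t) = 37825, q^n = 152587890625, Hamming bound = 4034048, |C| = 1769218 ≤ bound (satisfied).

Step 1: Compute V_q(n, t) = Σ_{j=0}^3 C(n, j) (q−1)^j.
  j = 0: C(16,0)·(4)^0 = 1·1 = 1.
  j = 1: C(16,1)·(4)^1 = 16·4 = 64.
  j = 2: C(16,2)·(4)^2 = 120·16 = 1920.
  j = 3: C(16,3)·(4)^3 = 560·64 = 35840.
  V_q(n, t) = 1 + 64 + 1920 + 35840 = 37825.
Step 2: q^n = 5^16 = 152587890625.
Step 3: Hamming bound ⌊q^n / V_q(n,t)⌋ = ⌊152587890625/37825⌋ = 4034048.
Step 4: Compare |C| = 1769218 to 4034048: satisfied.
The claimed |C| lies below the Hamming bound.


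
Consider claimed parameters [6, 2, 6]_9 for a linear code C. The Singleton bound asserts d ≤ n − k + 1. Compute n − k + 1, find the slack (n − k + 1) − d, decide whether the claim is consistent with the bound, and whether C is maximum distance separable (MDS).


Singleton RHS = n − k + 1 = 5, slack = -1, bound violated (no such code; not MDS).

Singleton bound: d ≤ n − k + 1.
Here n = 6, k = 2, so n − k + 1 = 5.
Given d = 6, check d ≤ 5: NO.
Slack = (n − k + 1) − d = -1.
The slack is negative: d = 6 exceeds n − k + 1 = 5 by 1, so the Singleton bound is violated and no linear [6, 2, 6]_9 code can exist. In particular it is not MDS (MDS requires d = n − k + 1 exactly).
Description: the claimed parameters are [6, 2, 6]_9; such a code would be impossible (violates the Singleton bound).


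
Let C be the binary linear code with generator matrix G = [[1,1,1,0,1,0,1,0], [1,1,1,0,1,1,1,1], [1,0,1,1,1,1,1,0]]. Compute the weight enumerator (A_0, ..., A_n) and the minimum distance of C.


Weight distribution: A_0 = 1, A_2 = 1, A_3 = 2, A_5 = 1, A_6 = 2, A_7 = 1. Minimum distance d = 2.

Enumerate all 2^3 = 8 messages m ∈ F_2^3.
For each, compute codeword c = mG in F_2^8, then tally its weight.
  m = 000 → c = 00000000, weight = 0.
  m = 100 → c = 11101010, weight = 5.
  m = 010 → c = 11101111, weight = 7.
  m = 110 → c = 00000101, weight = 2.
  m = 001 → c = 10111110, weight = 6.
  m = 101 → c = 01010100, weight = 3.
  m = 011 → c = 01010001, weight = 3.
  m = 111 → c = 10111011, weight = 6.
Tally weights:
  weight 0: 1 codewords.
  weight 2: 1 codewords.
  weight 3: 2 codewords.
  weight 5: 1 codewords.
  weight 6: 2 codewords.
  weight 7: 1 codewords.
Minimum distance d = smallest w > 0 with A_w > 0 = 2.
Sanity: Σ A_w = 8 = 2^3 = 8 ✓.


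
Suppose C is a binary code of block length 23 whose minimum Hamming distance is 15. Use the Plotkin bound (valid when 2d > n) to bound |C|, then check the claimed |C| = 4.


Plotkin bound M ≤ 4; given |C| = 4 ≤ bound (satisfied).

Check applicability: 2d = 30, n = 23.
2d − n = 7 > 0, so Plotkin applies.
Compute d/(2d−n) = 15/7 ≈ 2.1429.
⌊d/(2d−n)⌋ = 2.
Plotkin bound: M ≤ 2·2 = 4.
Given |C| = 4, check: satisfied.
This |C| is at the Plotkin bound.


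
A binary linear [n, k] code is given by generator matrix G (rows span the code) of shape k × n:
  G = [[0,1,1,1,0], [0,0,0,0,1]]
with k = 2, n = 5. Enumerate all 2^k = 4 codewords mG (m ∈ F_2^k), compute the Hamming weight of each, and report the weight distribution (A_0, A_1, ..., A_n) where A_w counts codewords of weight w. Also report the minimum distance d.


Weight distribution: A_0 = 1, A_1 = 1, A_3 = 1, A_4 = 1. Minimum distance d = 1.

Enumerate all 2^2 = 4 messages m ∈ F_2^2.
For each, compute codeword c = mG in F_2^5, then tally its weight.
  m = 00 → c = 00000, weight = 0.
  m = 10 → c = 01110, weight = 3.
  m = 01 → c = 00001, weight = 1.
  m = 11 → c = 01111, weight = 4.
Tally weights:
  weight 0: 1 codewords.
  weight 1: 1 codewords.
  weight 3: 1 codewords.
  weight 4: 1 codewords.
Minimum distance d = smallest w > 0 with A_w > 0 = 1.
Sanity: Σ A_w = 4 = 2^2 = 4 ✓.


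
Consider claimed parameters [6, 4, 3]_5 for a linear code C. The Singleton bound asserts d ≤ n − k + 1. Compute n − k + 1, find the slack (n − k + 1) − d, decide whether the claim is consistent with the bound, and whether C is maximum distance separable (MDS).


Singleton RHS = n − k + 1 = 3, slack = 0, bound satisfied, MDS.

Singleton bound: d ≤ n − k + 1.
Here n = 6, k = 4, so n − k + 1 = 3.
Given d = 3, check d ≤ 3: YES.
Slack = (n − k + 1) − d = 0.
The code is MDS (slack = 0).
Description: the claimed parameters are [6, 4, 3]_5; such a code would be MDS (meets Singleton bound).


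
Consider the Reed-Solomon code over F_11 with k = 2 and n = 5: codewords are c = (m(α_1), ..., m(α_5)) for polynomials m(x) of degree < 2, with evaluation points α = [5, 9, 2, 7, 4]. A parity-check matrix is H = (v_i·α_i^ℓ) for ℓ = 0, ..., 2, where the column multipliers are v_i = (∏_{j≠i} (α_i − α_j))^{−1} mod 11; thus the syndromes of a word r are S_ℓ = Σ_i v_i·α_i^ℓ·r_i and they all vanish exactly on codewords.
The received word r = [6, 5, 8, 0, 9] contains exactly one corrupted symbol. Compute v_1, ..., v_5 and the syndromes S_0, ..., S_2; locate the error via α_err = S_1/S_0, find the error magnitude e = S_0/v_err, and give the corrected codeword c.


S = (4, 8, 5), error at position 3, error magnitude e = 4, c = [6, 5, 4, 0, 9].

Step 1: column multipliers v_i = (∏_{j≠i}(α_i − α_j))^{−1} mod 11.
  i = 1 (α = 5): (5−9)(5−2)(5−7)(5−4) = (−4)·3·(−2)·1 = 24 ≡ 2, so v_1 = 2^{−1} = 6 (mod 11).
  i = 2 (α = 9): (9−5)(9−2)(9−7)(9−4) = 4·7·2·5 = 280 ≡ 5, so v_2 = 5^{−1} = 9 (mod 11).
  i = 3 (α = 2): (2−5)(2−9)(2−7)(2−4) = (−3)·(−7)·(−5)·(−2) = 210 ≡ 1, so v_3 = 1^{−1} = 1 (mod 11).
  i = 4 (α = 7): (7−5)(7−9)(7−2)(7−4) = 2·(−2)·5·3 = −60 ≡ 6, so v_4 = 6^{−1} = 2 (mod 11).
  i = 5 (α = 4): (4−5)(4−9)(4−2)(4−7) = (−1)·(−5)·2·(−3) = −30 ≡ 3, so v_5 = 3^{−1} = 4 (mod 11).
  v = [6, 9, 1, 2, 4].
Step 2: syndromes of r = [6, 5, 8, 0, 9] (all sums mod 11).
  S_0 = Σ v_i r_i = 6·6 + 9·5 + 1·8 + 2·0 + 4·9 = 125 ≡ 4.
  S_1 = Σ v_i α_i r_i = 6·5·6 + 9·9·5 + 1·2·8 + 2·7·0 + 4·4·9 = 745 ≡ 8.
  α_i^2 mod 11 = [3, 4, 4, 5, 5].
  S_2 = Σ v_i α_i^2 r_i = 6·3·6 + 9·4·5 + 1·4·8 + 2·5·0 + 4·5·9 = 500 ≡ 5.
  S = (4, 8, 5) ≠ 0, so r is not a codeword (an error is present).
Step 3: locate the error. For a single error e at position i, S_ℓ = v_i·e·α_i^ℓ, so α_err = S_1/S_0.
  S_0^{−1} = 4^{−1} = 3 (mod 11), so α_err = 8·3 = 24 ≡ 2 = α_3. Error position i = 3.
  Consistency check: S_2/S_1 = 5·7 = 35 ≡ 2 = α_err ✓ (single-error assumption holds).
Step 4: error magnitude e = S_0/v_3 = S_0·∏_{j≠3}(α_3 − α_j) = 4·1 = 4 ≡ 4 (mod 11).
Step 5: correct position 3: c_3 = r_3 − e = 8 − 4 ≡ 4 (mod 11). Hence c = [6, 5, 4, 0, 9].
  Check: interpolating c through the α_i gives m(x) = 10 + 8·x (degree < 2) with m(α_i) = c_i for every i, so c is indeed a codeword.


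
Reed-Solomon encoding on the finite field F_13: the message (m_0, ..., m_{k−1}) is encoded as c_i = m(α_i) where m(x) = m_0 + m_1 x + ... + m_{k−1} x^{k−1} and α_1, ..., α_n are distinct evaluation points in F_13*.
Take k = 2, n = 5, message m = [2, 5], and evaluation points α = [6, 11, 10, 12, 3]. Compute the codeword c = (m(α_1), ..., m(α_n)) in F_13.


c = [6, 5, 0, 10, 4]

Message polynomial: m(x) = 2 + 5·x (mod 13).
For each evaluation point α_i, compute m(α_i) mod 13:
  α_1 = 6: Horner steps 5 → 6, so m(6) = 6.
  α_2 = 11: Horner steps 5 → 5, so m(11) = 5.
  α_3 = 10: Horner steps 5 → 0, so m(10) = 0.
  α_4 = 12: Horner steps 5 → 10, so m(12) = 10.
  α_5 = 3: Horner steps 5 → 4, so m(3) = 4.
Codeword c = [6, 5, 0, 10, 4] ∈ F_13^5.


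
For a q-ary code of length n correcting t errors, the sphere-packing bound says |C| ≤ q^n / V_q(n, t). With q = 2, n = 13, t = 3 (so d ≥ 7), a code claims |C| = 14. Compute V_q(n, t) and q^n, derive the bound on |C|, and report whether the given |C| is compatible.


V_q(n, t) = 378, q^n = 8192, Hamming bound = 21, |C| = 14 ≤ bound (satisfied).

Step 1: Compute V_q(n, t) = Σ_{j=0}^3 C(n, j) (q−1)^j.
  j = 0: C(13,0)·(1)^0 = 1·1 = 1.
  j = 1: C(13,1)·(1)^1 = 13·1 = 13.
  j = 2: C(13,2)·(1)^2 = 78·1 = 78.
  j = 3: C(13,3)·(1)^3 = 286·1 = 286.
  V_q(n, t) = 1 + 13 + 78 + 286 = 378.
Step 2: q^n = 2^13 = 8192.
Step 3: Hamming bound ⌊q^n / V_q(n,t)⌋ = ⌊8192/378⌋ = 21.
Step 4: Compare |C| = 14 to 21: satisfied.
The claimed |C| lies below the Hamming bound.


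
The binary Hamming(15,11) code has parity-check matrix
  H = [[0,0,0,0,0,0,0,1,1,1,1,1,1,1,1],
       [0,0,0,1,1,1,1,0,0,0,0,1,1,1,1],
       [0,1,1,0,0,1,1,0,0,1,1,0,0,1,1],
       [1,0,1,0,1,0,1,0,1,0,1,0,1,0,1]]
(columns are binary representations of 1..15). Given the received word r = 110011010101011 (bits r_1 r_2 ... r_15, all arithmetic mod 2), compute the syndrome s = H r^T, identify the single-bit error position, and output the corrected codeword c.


s = (1, 1, 1, 1)^T, error position = 15, corrected codeword c = 110011010101010

Compute s = H r^T mod 2 one row at a time:
  s_1 = 1 + 0 + 1 + 0 + 1 + 0 + 1 + 1 = 5 ≡ 1 (mod 2).
  s_2 = 0 + 1 + 1 + 0 + 1 + 0 + 1 + 1 = 5 ≡ 1 (mod 2).
  s_3 = 1 + 0 + 1 + 0 + 1 + 0 + 1 + 1 = 5 ≡ 1 (mod 2).
  s_4 = 1 + 0 + 1 + 0 + 0 + 0 + 0 + 1 = 3 ≡ 1 (mod 2).
s = (1, 1, 1, 1)^T — this equals column 15 of H (binary 1111), so error is at position 15.
Correct: flip bit 15 of r = 110011010101011 to get c = 110011010101010.


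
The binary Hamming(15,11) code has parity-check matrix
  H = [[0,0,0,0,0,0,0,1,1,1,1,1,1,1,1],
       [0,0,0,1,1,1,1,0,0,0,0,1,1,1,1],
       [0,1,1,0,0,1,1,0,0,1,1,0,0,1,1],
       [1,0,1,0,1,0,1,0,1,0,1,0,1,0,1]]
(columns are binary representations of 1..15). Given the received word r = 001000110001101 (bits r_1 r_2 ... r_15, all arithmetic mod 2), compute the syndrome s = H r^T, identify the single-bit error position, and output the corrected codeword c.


s = (0, 0, 1, 0)^T, error position = 2, corrected codeword c = 011000110001101

Compute s = H r^T mod 2 one row at a time:
  s_1 = 1 + 0 + 0 + 0 + 1 + 1 + 0 + 1 = 4 ≡ 0 (mod 2).
  s_2 = 0 + 0 + 0 + 1 + 1 + 1 + 0 + 1 = 4 ≡ 0 (mod 2).
  s_3 = 0 + 1 + 0 + 1 + 0 + 0 + 0 + 1 = 3 ≡ 1 (mod 2).
  s_4 = 0 + 1 + 0 + 1 + 0 + 0 + 1 + 1 = 4 ≡ 0 (mod 2).
s = (0, 0, 1, 0)^T — this equals column 2 of H (binary 0010), so error is at position 2.
Correct: flip bit 2 of r = 001000110001101 to get c = 011000110001101.


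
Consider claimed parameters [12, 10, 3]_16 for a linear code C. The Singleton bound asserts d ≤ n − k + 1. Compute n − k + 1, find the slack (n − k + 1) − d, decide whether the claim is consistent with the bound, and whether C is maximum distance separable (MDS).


Singleton RHS = n − k + 1 = 3, slack = 0, bound satisfied, MDS.

Singleton bound: d ≤ n − k + 1.
Here n = 12, k = 10, so n − k + 1 = 3.
Given d = 3, check d ≤ 3: YES.
Slack = (n − k + 1) − d = 0.
The code is MDS (slack = 0).
Description: the claimed parameters are [12, 10, 3]_16; such a code would be MDS (meets Singleton bound).


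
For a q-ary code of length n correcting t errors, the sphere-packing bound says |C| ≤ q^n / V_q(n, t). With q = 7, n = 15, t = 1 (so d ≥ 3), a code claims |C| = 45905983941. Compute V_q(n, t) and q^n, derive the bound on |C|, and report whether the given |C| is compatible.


V_q(n, t) = 91, q^n = 4747561509943, Hamming bound = 52171005603, |C| = 45905983941 ≤ bound (satisfied).

Step 1: Compute V_q(n, t) = Σ_{j=0}^1 C(n, j) (q−1)^j.
  j = 0: C(15,0)·(6)^0 = 1·1 = 1.
  j = 1: C(15,1)·(6)^1 = 15·6 = 90.
  V_q(n, t) = 1 + 90 = 91.
Step 2: q^n = 7^15 = 4747561509943.
Step 3: Hamming bound ⌊q^n / V_q(n,t)⌋ = ⌊4747561509943/91⌋ = 52171005603.
Step 4: Compare |C| = 45905983941 to 52171005603: satisfied.
The claimed |C| lies below the Hamming bound.


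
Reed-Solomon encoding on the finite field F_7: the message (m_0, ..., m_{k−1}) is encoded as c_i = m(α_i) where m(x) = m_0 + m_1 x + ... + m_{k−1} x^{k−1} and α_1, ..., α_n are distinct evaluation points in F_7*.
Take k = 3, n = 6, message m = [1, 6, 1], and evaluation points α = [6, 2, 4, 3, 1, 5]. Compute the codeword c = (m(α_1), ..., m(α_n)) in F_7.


c = [3, 3, 6, 0, 1, 0]

Message polynomial: m(x) = 1 + 6·x + 1·x^2 (mod 7).
For each evaluation point α_i, compute m(α_i) mod 7:
  α_1 = 6: Horner steps 1 → 5 → 3, so m(6) = 3.
  α_2 = 2: Horner steps 1 → 1 → 3, so m(2) = 3.
  α_3 = 4: Horner steps 1 → 3 → 6, so m(4) = 6.
  α_4 = 3: Horner steps 1 → 2 → 0, so m(3) = 0.
  α_5 = 1: Horner steps 1 → 0 → 1, so m(1) = 1.
  α_6 = 5: Horner steps 1 → 4 → 0, so m(5) = 0.
Codeword c = [3, 3, 6, 0, 1, 0] ∈ F_7^6.


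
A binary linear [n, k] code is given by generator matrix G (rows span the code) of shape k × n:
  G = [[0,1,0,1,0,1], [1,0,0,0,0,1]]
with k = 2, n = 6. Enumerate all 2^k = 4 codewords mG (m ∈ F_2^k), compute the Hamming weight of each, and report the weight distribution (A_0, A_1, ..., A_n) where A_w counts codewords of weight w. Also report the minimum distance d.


Weight distribution: A_0 = 1, A_2 = 1, A_3 = 2. Minimum distance d = 2.

Enumerate all 2^2 = 4 messages m ∈ F_2^2.
For each, compute codeword c = mG in F_2^6, then tally its weight.
  m = 00 → c = 000000, weight = 0.
  m = 10 → c = 010101, weight = 3.
  m = 01 → c = 100001, weight = 2.
  m = 11 → c = 110100, weight = 3.
Tally weights:
  weight 0: 1 codewords.
  weight 2: 1 codewords.
  weight 3: 2 codewords.
Minimum distance d = smallest w > 0 with A_w > 0 = 2.
Sanity: Σ A_w = 4 = 2^2 = 4 ✓.


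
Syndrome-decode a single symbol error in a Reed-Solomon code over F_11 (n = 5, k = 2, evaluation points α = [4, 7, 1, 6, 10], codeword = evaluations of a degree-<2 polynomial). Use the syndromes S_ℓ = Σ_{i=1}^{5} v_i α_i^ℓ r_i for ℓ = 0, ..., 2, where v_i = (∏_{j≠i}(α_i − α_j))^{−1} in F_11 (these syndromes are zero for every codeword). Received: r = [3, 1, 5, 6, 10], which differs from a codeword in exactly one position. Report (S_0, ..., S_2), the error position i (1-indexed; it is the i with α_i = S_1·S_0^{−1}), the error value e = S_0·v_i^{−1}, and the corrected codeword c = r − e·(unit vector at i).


S = (9, 10, 5), error at position 4, error magnitude e = 8, c = [3, 1, 5, 9, 10].

Step 1: column multipliers v_i = (∏_{j≠i}(α_i − α_j))^{−1} mod 11.
  i = 1 (α = 4): (4−7)(4−1)(4−6)(4−10) = (−3)·3·(−2)·(−6) = −108 ≡ 2, so v_1 = 2^{−1} = 6 (mod 11).
  i = 2 (α = 7): (7−4)(7−1)(7−6)(7−10) = 3·6·1·(−3) = −54 ≡ 1, so v_2 = 1^{−1} = 1 (mod 11).
  i = 3 (α = 1): (1−4)(1−7)(1−6)(1−10) = (−3)·(−6)·(−5)·(−9) = 810 ≡ 7, so v_3 = 7^{−1} = 8 (mod 11).
  i = 4 (α = 6): (6−4)(6−7)(6−1)(6−10) = 2·(−1)·5·(−4) = 40 ≡ 7, so v_4 = 7^{−1} = 8 (mod 11).
  i = 5 (α = 10): (10−4)(10−7)(10−1)(10−6) = 6·3·9·4 = 648 ≡ 10, so v_5 = 10^{−1} = 10 (mod 11).
  v = [6, 1, 8, 8, 10].
Step 2: syndromes of r = [3, 1, 5, 6, 10] (all sums mod 11).
  S_0 = Σ v_i r_i = 6·3 + 1·1 + 8·5 + 8·6 + 10·10 = 207 ≡ 9.
  S_1 = Σ v_i α_i r_i = 6·4·3 + 1·7·1 + 8·1·5 + 8·6·6 + 10·10·10 = 1407 ≡ 10.
  α_i^2 mod 11 = [5, 5, 1, 3, 1].
  S_2 = Σ v_i α_i^2 r_i = 6·5·3 + 1·5·1 + 8·1·5 + 8·3·6 + 10·1·10 = 379 ≡ 5.
  S = (9, 10, 5) ≠ 0, so r is not a codeword (an error is present).
Step 3: locate the error. For a single error e at position i, S_ℓ = v_i·e·α_i^ℓ, so α_err = S_1/S_0.
  S_0^{−1} = 9^{−1} = 5 (mod 11), so α_err = 10·5 = 50 ≡ 6 = α_4. Error position i = 4.
  Consistency check: S_2/S_1 = 5·10 = 50 ≡ 6 = α_err ✓ (single-error assumption holds).
Step 4: error magnitude e = S_0/v_4 = S_0·∏_{j≠4}(α_4 − α_j) = 9·7 = 63 ≡ 8 (mod 11).
Step 5: correct position 4: c_4 = r_4 − e = 6 − 8 ≡ 9 (mod 11). Hence c = [3, 1, 5, 9, 10].
  Check: interpolating c through the α_i gives m(x) = 2 + 3·x (degree < 2) with m(α_i) = c_i for every i, so c is indeed a codeword.


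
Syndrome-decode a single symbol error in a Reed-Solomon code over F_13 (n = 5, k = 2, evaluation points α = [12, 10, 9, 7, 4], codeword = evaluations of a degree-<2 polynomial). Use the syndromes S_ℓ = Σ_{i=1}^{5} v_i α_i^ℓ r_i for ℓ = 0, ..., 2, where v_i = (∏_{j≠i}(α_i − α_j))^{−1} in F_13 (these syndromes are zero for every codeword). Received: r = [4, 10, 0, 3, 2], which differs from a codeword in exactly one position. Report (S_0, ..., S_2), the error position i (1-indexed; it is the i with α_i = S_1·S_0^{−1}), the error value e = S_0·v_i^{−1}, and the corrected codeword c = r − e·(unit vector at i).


S = (10, 5, 9), error at position 4, error magnitude e = 10, c = [4, 10, 0, 6, 2].

Step 1: column multipliers v_i = (∏_{j≠i}(α_i − α_j))^{−1} mod 13.
  i = 1 (α = 12): (12−10)(12−9)(12−7)(12−4) = 2·3·5·8 = 240 ≡ 6, so v_1 = 6^{−1} = 11 (mod 13).
  i = 2 (α = 10): (10−12)(10−9)(10−7)(10−4) = (−2)·1·3·6 = −36 ≡ 3, so v_2 = 3^{−1} = 9 (mod 13).
  i = 3 (α = 9): (9−12)(9−10)(9−7)(9−4) = (−3)·(−1)·2·5 = 30 ≡ 4, so v_3 = 4^{−1} = 10 (mod 13).
  i = 4 (α = 7): (7−12)(7−10)(7−9)(7−4) = (−5)·(−3)·(−2)·3 = −90 ≡ 1, so v_4 = 1^{−1} = 1 (mod 13).
  i = 5 (α = 4): (4−12)(4−10)(4−9)(4−7) = (−8)·(−6)·(−5)·(−3) = 720 ≡ 5, so v_5 = 5^{−1} = 8 (mod 13).
  v = [11, 9, 10, 1, 8].
Step 2: syndromes of r = [4, 10, 0, 3, 2] (all sums mod 13).
  S_0 = Σ v_i r_i = 11·4 + 9·10 + 10·0 + 1·3 + 8·2 = 153 ≡ 10.
  S_1 = Σ v_i α_i r_i = 11·12·4 + 9·10·10 + 10·9·0 + 1·7·3 + 8·4·2 = 1513 ≡ 5.
  α_i^2 mod 13 = [1, 9, 3, 10, 3].
  S_2 = Σ v_i α_i^2 r_i = 11·1·4 + 9·9·10 + 10·3·0 + 1·10·3 + 8·3·2 = 932 ≡ 9.
  S = (10, 5, 9) ≠ 0, so r is not a codeword (an error is present).
Step 3: locate the error. For a single error e at position i, S_ℓ = v_i·e·α_i^ℓ, so α_err = S_1/S_0.
  S_0^{−1} = 10^{−1} = 4 (mod 13), so α_err = 5·4 = 20 ≡ 7 = α_4. Error position i = 4.
  Consistency check: S_2/S_1 = 9·8 = 72 ≡ 7 = α_err ✓ (single-error assumption holds).
Step 4: error magnitude e = S_0/v_4 = S_0·∏_{j≠4}(α_4 − α_j) = 10·1 = 10 ≡ 10 (mod 13).
Step 5: correct position 4: c_4 = r_4 − e = 3 − 10 ≡ 6 (mod 13). Hence c = [4, 10, 0, 6, 2].
  Check: interpolating c through the α_i gives m(x) = 1 + 10·x (degree < 2) with m(α_i) = c_i for every i, so c is indeed a codeword.


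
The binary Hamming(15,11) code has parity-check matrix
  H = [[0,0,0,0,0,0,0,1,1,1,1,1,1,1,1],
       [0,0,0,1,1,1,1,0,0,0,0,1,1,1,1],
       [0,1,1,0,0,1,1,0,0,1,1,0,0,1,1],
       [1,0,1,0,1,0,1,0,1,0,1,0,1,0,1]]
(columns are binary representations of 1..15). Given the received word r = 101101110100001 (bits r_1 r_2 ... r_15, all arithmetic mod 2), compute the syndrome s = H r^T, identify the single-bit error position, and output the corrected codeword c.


s = (1, 0, 1, 0)^T, error position = 10, corrected codeword c = 101101110000001

Compute s = H r^T mod 2 one row at a time:
  s_1 = 1 + 0 + 1 + 0 + 0 + 0 + 0 + 1 = 3 ≡ 1 (mod 2).
  s_2 = 1 + 0 + 1 + 1 + 0 + 0 + 0 + 1 = 4 ≡ 0 (mod 2).
  s_3 = 0 + 1 + 1 + 1 + 1 + 0 + 0 + 1 = 5 ≡ 1 (mod 2).
  s_4 = 1 + 1 + 0 + 1 + 0 + 0 + 0 + 1 = 4 ≡ 0 (mod 2).
s = (1, 0, 1, 0)^T — this equals column 10 of H (binary 1010), so error is at position 10.
Correct: flip bit 10 of r = 101101110100001 to get c = 101101110000001.
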